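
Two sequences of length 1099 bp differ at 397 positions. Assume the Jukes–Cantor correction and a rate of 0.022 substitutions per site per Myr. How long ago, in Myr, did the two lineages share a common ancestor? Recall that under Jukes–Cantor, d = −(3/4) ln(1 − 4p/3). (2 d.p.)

p = 397/1099 ≈ 0.361237.
d = −(3/4) ln(1 − 4p/3) = −0.75 ln(1 − 0.481649) = −0.75 ln(0.518351)
  = −0.75 × (-0.657103) = 0.492827 substitutions/site.
Under a molecular clock d = 2μt, so t = d/(2μ) = 0.492827 / (2 × 0.022) = 11.20 Myr.

11.20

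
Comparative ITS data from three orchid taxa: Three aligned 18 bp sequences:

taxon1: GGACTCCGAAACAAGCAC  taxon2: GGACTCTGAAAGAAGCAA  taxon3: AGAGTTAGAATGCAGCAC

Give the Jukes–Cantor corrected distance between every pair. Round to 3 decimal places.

taxon1–taxon2: 3/18 sites differ → p ≈ 0.166667, d = −0.75 ln(1 − 0.222223) = 0.188487 ≈ 0.188.
taxon1–taxon3: 7/18 sites differ → p ≈ 0.388889, d = −0.75 ln(1 − 0.518519) = 0.548166 ≈ 0.548.
taxon2–taxon3: 7/18 sites differ → p ≈ 0.388889, d = −0.75 ln(1 − 0.518519) = 0.548166 ≈ 0.548.

d(taxon1,taxon2) = 0.188, d(taxon1,taxon3) = 0.548, d(taxon2,taxon3) = 0.548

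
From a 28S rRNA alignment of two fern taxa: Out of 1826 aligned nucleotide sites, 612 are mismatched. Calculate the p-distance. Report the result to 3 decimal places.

0.335

p = 612/1826 = 0.335158… ≈ 0.335 (to 3 d.p.).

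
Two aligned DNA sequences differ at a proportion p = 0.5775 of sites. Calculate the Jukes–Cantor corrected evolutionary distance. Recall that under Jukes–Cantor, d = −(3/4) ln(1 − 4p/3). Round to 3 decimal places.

d = −(3/4) ln(1 − 4p/3) = −0.75 ln(1 − 0.77) = −0.75 ln(0.23)
  = −0.75 × (-1.469676) = 1.102257 substitutions/site.

1.102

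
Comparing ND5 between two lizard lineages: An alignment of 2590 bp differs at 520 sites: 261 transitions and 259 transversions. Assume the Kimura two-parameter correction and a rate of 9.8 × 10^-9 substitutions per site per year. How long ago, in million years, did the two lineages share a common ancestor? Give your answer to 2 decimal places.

P = 261/2590 ≈ 0.100772 and Q = 259/2590 = 0.1.
Under the Kimura two-parameter model, d = −½ ln(1 − 2P − Q) − ¼ ln(1 − 2Q).
1 − 2P − Q = 0.698456, giving −½ ln(0.698456) = 0.179442.
1 − 2Q = 0.8, giving −¼ ln(0.8) = 0.055786.
d = 0.179442 + 0.055786 = 0.235228.
Under a molecular clock d = 2μt, so t = d/(2μ) = 0.235228 / (2 × 9.8 × 10^-9) = 12.00 million years.

12.00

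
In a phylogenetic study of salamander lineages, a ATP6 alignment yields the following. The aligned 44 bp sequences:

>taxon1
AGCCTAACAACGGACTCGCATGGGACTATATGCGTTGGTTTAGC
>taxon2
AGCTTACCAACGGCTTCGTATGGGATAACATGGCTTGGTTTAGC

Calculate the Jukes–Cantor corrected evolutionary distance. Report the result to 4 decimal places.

The sequences differ at 10 of 44 sites (4, 7, 14, 15, 19, 26, 27, 29, 33, 34), so p = 10/44 ≈ 0.227273.
d = −(3/4) ln(1 − 4p/3) = −0.75 ln(1 − 0.303031) = −0.75 ln(0.696969)
  = −0.75 × (-0.361014) = 0.270761 substitutions/site.

0.2708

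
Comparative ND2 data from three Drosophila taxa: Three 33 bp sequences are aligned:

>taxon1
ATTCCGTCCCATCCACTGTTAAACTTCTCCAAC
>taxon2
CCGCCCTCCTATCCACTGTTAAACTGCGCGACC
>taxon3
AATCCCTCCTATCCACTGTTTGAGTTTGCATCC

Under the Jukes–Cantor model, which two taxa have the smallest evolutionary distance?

taxon1–taxon2: 9/33 differ, p = 0.273, d = 0.339.
taxon1–taxon3: 11/33 differ, p = 0.333, d = 0.441.
taxon2–taxon3: 10/33 differ, p = 0.303, d = 0.388.
The smallest distance is between taxon1 and taxon2.

taxon1 and taxon2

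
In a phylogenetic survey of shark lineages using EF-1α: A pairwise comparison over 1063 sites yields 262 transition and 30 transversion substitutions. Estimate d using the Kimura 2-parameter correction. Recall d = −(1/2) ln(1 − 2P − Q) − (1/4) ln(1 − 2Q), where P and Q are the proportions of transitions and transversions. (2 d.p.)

0.38

P = 262/1063 ≈ 0.246472 and Q = 30/1063 ≈ 0.028222.
Under the Kimura two-parameter model, d = −½ ln(1 − 2P − Q) − ¼ ln(1 − 2Q).
1 − 2P − Q = 0.478834, giving −½ ln(0.478834) = 0.368201.
1 − 2Q = 0.943556, giving −¼ ln(0.943556) = 0.014525.
d = 0.368201 + 0.014525 = 0.382726.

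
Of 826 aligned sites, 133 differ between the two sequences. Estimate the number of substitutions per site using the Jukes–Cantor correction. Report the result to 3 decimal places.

p = 133/826 ≈ 0.161017.
d = −(3/4) ln(1 − 4p/3) = −0.75 ln(1 − 0.214689) = −0.75 ln(0.785311)
  = −0.75 × (-0.241675) = 0.181256 substitutions/site.

0.181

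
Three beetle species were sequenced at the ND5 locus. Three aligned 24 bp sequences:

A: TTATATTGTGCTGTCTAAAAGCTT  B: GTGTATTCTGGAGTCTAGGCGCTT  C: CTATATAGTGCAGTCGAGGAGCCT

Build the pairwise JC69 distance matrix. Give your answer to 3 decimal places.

d(A,B) = 0.441, d(A,C) = 0.369, d(B,C) = 0.441

A–B: 8/24 sites differ → p ≈ 0.333333, d = −0.75 ln(1 − 0.444444) = 0.440839 ≈ 0.441.
A–C: 7/24 sites differ → p ≈ 0.291667, d = −0.75 ln(1 − 0.388889) = 0.369358 ≈ 0.369.
B–C: 8/24 sites differ → p ≈ 0.333333, d = −0.75 ln(1 − 0.444444) = 0.440839 ≈ 0.441.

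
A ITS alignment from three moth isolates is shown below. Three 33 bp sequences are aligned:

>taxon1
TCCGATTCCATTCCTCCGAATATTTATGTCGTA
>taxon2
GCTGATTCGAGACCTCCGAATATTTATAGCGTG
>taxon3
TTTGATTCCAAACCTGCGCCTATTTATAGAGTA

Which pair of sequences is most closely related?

taxon1–taxon2: 8/33 differ, p = 0.242, d = 0.293.
taxon1–taxon3: 10/33 differ, p = 0.303, d = 0.388.
taxon2–taxon3: 9/33 differ, p = 0.273, d = 0.339.
The smallest distance is between taxon1 and taxon2.

taxon1 and taxon2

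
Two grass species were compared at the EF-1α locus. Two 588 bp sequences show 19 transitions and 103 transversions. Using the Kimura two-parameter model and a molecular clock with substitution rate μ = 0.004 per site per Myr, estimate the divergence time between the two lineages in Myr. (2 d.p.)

P = 19/588 ≈ 0.032313 and Q = 103/588 ≈ 0.17517.
Under the Kimura two-parameter model, d = −½ ln(1 − 2P − Q) − ¼ ln(1 − 2Q).
1 − 2P − Q = 0.760204, giving −½ ln(0.760204) = 0.137084.
1 − 2Q = 0.64966, giving −¼ ln(0.64966) = 0.107827.
d = 0.137084 + 0.107827 = 0.244911.
Under a molecular clock d = 2μt, so t = d/(2μ) = 0.244911 / (2 × 0.004) = 30.61 Myr.

30.61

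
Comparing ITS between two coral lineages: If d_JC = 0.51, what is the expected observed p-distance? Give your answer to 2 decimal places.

0.37

p = (3/4)(1 − e^(−4d/3)) = 0.75 × (1 − e^(-0.68)) = 0.75 × (1 − 0.506617) = 0.370037.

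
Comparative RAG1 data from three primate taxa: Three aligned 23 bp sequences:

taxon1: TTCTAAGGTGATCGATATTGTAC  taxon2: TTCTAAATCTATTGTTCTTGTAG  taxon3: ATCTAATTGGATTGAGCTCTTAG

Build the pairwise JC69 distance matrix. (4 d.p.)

d(taxon1,taxon2) = 0.4674, d(taxon1,taxon3) = 0.6501, d(taxon2,taxon3) = 0.4674

taxon1–taxon2: 8/23 sites differ → p ≈ 0.347826, d = −0.75 ln(1 − 0.463768) = 0.467391 ≈ 0.4674.
taxon1–taxon3: 10/23 sites differ → p ≈ 0.434783, d = −0.75 ln(1 − 0.579711) = 0.650110 ≈ 0.6501.
taxon2–taxon3: 8/23 sites differ → p ≈ 0.347826, d = −0.75 ln(1 − 0.463768) = 0.467391 ≈ 0.4674.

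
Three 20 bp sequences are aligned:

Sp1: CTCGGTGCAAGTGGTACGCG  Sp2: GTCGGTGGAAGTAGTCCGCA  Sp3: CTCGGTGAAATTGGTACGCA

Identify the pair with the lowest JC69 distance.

Sp1–Sp2: 5/20 differ, p = 0.250, d = 0.304.
Sp1–Sp3: 3/20 differ, p = 0.150, d = 0.167.
Sp2–Sp3: 5/20 differ, p = 0.250, d = 0.304.
The smallest distance is between Sp1 and Sp3.

Sp1 and Sp3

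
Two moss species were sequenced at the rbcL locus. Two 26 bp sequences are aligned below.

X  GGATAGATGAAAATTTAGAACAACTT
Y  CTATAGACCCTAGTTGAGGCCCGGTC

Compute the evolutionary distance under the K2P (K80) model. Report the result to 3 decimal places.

Of 26 sites, 5 differences are transitions and 9 are transversions, so P = 5/26 ≈ 0.192308 and Q = 9/26 ≈ 0.346154.
Under the Kimura two-parameter model, d = −½ ln(1 − 2P − Q) − ¼ ln(1 − 2Q).
1 − 2P − Q = 0.26923, giving −½ ln(0.26923) = 0.656095.
1 − 2Q = 0.307692, giving −¼ ln(0.307692) = 0.294664.
d = 0.656095 + 0.294664 = 0.950759.

0.951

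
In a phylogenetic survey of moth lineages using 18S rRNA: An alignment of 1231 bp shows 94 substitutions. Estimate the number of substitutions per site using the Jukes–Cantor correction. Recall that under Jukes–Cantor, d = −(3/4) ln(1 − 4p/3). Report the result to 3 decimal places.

p = 94/1231 ≈ 0.076361.
d = −(3/4) ln(1 − 4p/3) = −0.75 ln(1 − 0.101815) = −0.75 ln(0.898185)
  = −0.75 × (-0.107379) = 0.080534 substitutions/site.

0.081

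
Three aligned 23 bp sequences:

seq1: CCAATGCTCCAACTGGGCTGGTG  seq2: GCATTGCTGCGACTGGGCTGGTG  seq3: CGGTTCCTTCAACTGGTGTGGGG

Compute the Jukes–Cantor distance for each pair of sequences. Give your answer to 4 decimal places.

d(seq1,seq2) = 0.1979, d(seq1,seq3) = 0.4674, d(seq2,seq3) = 0.5532

seq1–seq2: 4/23 sites differ → p ≈ 0.173913, d = −0.75 ln(1 − 0.231884) = 0.197861 ≈ 0.1979.
seq1–seq3: 8/23 sites differ → p ≈ 0.347826, d = −0.75 ln(1 − 0.463768) = 0.467391 ≈ 0.4674.
seq2–seq3: 9/23 sites differ → p ≈ 0.391304, d = −0.75 ln(1 − 0.521739) = 0.553199 ≈ 0.5532.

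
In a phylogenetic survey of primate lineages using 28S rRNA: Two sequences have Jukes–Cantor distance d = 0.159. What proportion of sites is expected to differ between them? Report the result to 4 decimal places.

p = (3/4)(1 − e^(−4d/3)) = 0.75 × (1 − e^(-0.212)) = 0.75 × (1 − 0.808965) = 0.143276.

0.1433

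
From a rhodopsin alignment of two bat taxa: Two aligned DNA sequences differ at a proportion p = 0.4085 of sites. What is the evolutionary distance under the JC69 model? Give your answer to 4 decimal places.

0.5900

d = −(3/4) ln(1 − 4p/3) = −0.75 ln(1 − 0.544667) = −0.75 ln(0.455333)
  = −0.75 × (-0.786726) = 0.590045 substitutions/site.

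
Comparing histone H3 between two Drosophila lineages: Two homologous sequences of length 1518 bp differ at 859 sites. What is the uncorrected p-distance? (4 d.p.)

0.5659

p = 859/1518 = 0.565876… ≈ 0.5659 (to 4 d.p.).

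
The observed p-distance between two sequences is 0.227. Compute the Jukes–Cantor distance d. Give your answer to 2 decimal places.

0.27

d = −(3/4) ln(1 − 4p/3) = −0.75 ln(1 − 0.302667) = −0.75 ln(0.697333)
  = −0.75 × (-0.360492) = 0.270369 substitutions/site.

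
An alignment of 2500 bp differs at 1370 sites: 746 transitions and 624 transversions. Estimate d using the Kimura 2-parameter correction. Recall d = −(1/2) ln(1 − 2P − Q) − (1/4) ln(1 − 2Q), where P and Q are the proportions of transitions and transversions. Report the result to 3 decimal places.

1.110

P = 746/2500 = 0.2984 and Q = 624/2500 = 0.2496.
Under the Kimura two-parameter model, d = −½ ln(1 − 2P − Q) − ¼ ln(1 − 2Q).
1 − 2P − Q = 0.1536, giving −½ ln(0.1536) = 0.936702.
1 − 2Q = 0.5008, giving −¼ ln(0.5008) = 0.172887.
d = 0.936702 + 0.172887 = 1.109589.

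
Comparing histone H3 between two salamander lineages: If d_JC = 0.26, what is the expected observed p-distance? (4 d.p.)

0.2197

p = (3/4)(1 − e^(−4d/3)) = 0.75 × (1 − e^(-0.346667)) = 0.75 × (1 − 0.707041) = 0.219719.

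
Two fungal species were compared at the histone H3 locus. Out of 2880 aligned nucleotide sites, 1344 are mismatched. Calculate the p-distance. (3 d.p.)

0.467

p = 1344/2880 = 0.466666… ≈ 0.467 (to 3 d.p.).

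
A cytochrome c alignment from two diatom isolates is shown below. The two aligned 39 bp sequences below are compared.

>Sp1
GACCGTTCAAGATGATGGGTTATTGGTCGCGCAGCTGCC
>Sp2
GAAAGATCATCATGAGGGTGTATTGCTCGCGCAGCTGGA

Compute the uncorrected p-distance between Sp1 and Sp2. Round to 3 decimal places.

0.282

The sequences differ at 11 of 39 positions.
p = 11/39 = 0.282051… ≈ 0.282 (to 3 d.p.).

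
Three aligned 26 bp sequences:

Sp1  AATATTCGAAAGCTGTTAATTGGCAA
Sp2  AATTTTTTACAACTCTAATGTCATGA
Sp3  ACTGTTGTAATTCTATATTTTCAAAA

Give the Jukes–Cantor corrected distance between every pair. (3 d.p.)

d(Sp1,Sp2) = 0.824, d(Sp1,Sp3) = 0.824, d(Sp2,Sp3) = 0.623

Sp1–Sp2: 13/26 sites differ → p = 0.5, d = −0.75 ln(1 − 0.666667) = 0.823960 ≈ 0.824.
Sp1–Sp3: 13/26 sites differ → p = 0.5, d = −0.75 ln(1 − 0.666667) = 0.823960 ≈ 0.824.
Sp2–Sp3: 11/26 sites differ → p ≈ 0.423077, d = −0.75 ln(1 − 0.564103) = 0.622762 ≈ 0.623.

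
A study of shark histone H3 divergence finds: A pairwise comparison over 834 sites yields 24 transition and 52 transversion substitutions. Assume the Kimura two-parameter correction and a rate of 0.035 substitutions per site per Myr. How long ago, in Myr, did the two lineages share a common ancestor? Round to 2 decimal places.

1.39

P = 24/834 ≈ 0.028777 and Q = 52/834 ≈ 0.06235.
Under the Kimura two-parameter model, d = −½ ln(1 − 2P − Q) − ¼ ln(1 − 2Q).
1 − 2P − Q = 0.880096, giving −½ ln(0.880096) = 0.063862.
1 − 2Q = 0.8753, giving −¼ ln(0.8753) = 0.033297.
d = 0.063862 + 0.033297 = 0.097159.
Under a molecular clock d = 2μt, so t = d/(2μ) = 0.097159 / (2 × 0.035) = 1.39 Myr.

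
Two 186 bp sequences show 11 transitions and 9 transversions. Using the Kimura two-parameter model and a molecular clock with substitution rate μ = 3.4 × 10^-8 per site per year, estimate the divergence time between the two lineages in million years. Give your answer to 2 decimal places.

P = 11/186 ≈ 0.05914 and Q = 9/186 ≈ 0.048387.
Under the Kimura two-parameter model, d = −½ ln(1 − 2P − Q) − ¼ ln(1 − 2Q).
1 − 2P − Q = 0.833333, giving −½ ln(0.833333) = 0.091161.
1 − 2Q = 0.903226, giving −¼ ln(0.903226) = 0.025446.
d = 0.091161 + 0.025446 = 0.116607.
Under a molecular clock d = 2μt, so t = d/(2μ) = 0.116607 / (2 × 3.4 × 10^-8) = 1.71 million years.

1.71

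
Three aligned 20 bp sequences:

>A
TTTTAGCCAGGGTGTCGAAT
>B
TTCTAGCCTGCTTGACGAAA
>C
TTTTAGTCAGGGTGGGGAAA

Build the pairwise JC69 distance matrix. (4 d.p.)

A–B: 6/20 sites differ → p = 0.3, d = −0.75 ln(1 − 0.4) = 0.383119 ≈ 0.3831.
A–C: 4/20 sites differ → p = 0.2, d = −0.75 ln(1 − 0.266667) = 0.232617 ≈ 0.2326.
B–C: 7/20 sites differ → p = 0.35, d = −0.75 ln(1 − 0.466667) = 0.471457 ≈ 0.4715.

d(A,B) = 0.3831, d(A,C) = 0.2326, d(B,C) = 0.4715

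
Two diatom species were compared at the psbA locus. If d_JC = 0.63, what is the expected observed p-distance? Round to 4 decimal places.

p = (3/4)(1 − e^(−4d/3)) = 0.75 × (1 − e^(-0.84)) = 0.75 × (1 − 0.431711) = 0.426217.

0.4262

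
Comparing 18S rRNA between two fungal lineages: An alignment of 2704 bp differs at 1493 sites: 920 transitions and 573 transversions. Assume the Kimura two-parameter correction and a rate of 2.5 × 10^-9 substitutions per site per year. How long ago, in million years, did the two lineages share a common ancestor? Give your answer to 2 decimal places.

P = 920/2704 ≈ 0.340237 and Q = 573/2704 ≈ 0.211908.
Under the Kimura two-parameter model, d = −½ ln(1 − 2P − Q) − ¼ ln(1 − 2Q).
1 − 2P − Q = 0.107618, giving −½ ln(0.107618) = 1.114584.
1 − 2Q = 0.576184, giving −¼ ln(0.576184) = 0.137832.
d = 1.114584 + 0.137832 = 1.252416.
Under a molecular clock d = 2μt, so t = d/(2μ) = 1.252416 / (2 × 2.5 × 10^-9) = 250.48 million years.

250.48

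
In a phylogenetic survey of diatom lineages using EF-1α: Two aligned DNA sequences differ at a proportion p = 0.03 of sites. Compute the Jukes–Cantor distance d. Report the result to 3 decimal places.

d = −(3/4) ln(1 − 4p/3) = −0.75 ln(1 − 0.04) = −0.75 ln(0.96)
  = −0.75 × (-0.040822) = 0.030617 substitutions/site.

0.031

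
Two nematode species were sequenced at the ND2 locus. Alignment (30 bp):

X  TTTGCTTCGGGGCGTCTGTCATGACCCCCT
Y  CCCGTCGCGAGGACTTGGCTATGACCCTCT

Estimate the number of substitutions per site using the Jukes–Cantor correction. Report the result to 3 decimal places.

0.730

The sequences differ at 14 of 30 sites, so p = 14/30 ≈ 0.466667.
d = −(3/4) ln(1 − 4p/3) = −0.75 ln(1 − 0.622223) = −0.75 ln(0.377777)
  = −0.75 × (-0.973451) = 0.730088 substitutions/site.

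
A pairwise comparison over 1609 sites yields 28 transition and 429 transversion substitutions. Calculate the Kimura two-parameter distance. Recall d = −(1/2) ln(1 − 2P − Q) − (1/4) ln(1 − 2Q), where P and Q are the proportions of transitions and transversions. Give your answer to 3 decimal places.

P = 28/1609 ≈ 0.017402 and Q = 429/1609 ≈ 0.266625.
Under the Kimura two-parameter model, d = −½ ln(1 − 2P − Q) − ¼ ln(1 − 2Q).
1 − 2P − Q = 0.698571, giving −½ ln(0.698571) = 0.179359.
1 − 2Q = 0.46675, giving −¼ ln(0.46675) = 0.190490.
d = 0.179359 + 0.190490 = 0.369849.

0.370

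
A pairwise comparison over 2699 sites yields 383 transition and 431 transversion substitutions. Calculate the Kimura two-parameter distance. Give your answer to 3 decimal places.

0.389

P = 383/2699 ≈ 0.141904 and Q = 431/2699 ≈ 0.159689.
Under the Kimura two-parameter model, d = −½ ln(1 − 2P − Q) − ¼ ln(1 − 2Q).
1 − 2P − Q = 0.556503, giving −½ ln(0.556503) = 0.293041.
1 − 2Q = 0.680622, giving −¼ ln(0.680622) = 0.096187.
d = 0.293041 + 0.096187 = 0.389228.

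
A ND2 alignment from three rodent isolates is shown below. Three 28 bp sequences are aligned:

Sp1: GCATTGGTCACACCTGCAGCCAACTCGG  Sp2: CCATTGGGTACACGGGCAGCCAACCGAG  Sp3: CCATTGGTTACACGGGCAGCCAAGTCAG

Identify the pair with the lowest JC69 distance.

Sp2 and Sp3

Sp1–Sp2: 8/28 differ, p = 0.286, d = 0.360.
Sp1–Sp3: 6/28 differ, p = 0.214, d = 0.252.
Sp2–Sp3: 4/28 differ, p = 0.143, d = 0.158.
The smallest distance is between Sp2 and Sp3.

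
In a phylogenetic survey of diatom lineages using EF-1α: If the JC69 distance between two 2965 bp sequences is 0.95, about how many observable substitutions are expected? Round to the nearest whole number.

Invert JC69: p = (3/4)(1 − e^(−4d/3)) = 0.75 × (1 − e^(-1.266667)) = 0.75 × (1 − 0.281769) = 0.538673.
Expected differing sites = pL ≈ 0.538673 × 2965 = 1597.165445 ≈ 1597.

1597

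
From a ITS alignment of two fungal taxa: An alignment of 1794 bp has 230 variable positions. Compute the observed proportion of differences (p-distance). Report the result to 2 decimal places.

0.13

p = 230/1794 = 0.128205… ≈ 0.13 (to 2 d.p.).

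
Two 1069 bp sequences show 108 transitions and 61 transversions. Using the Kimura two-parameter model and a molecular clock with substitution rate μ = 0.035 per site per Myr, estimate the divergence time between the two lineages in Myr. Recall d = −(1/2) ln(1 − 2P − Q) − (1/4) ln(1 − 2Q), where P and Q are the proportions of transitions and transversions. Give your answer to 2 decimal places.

2.58

P = 108/1069 ≈ 0.101029 and Q = 61/1069 ≈ 0.057063.
Under the Kimura two-parameter model, d = −½ ln(1 − 2P − Q) − ¼ ln(1 − 2Q).
1 − 2P − Q = 0.740879, giving −½ ln(0.740879) = 0.149959.
1 − 2Q = 0.885874, giving −¼ ln(0.885874) = 0.030295.
d = 0.149959 + 0.030295 = 0.180254.
Under a molecular clock d = 2μt, so t = d/(2μ) = 0.180254 / (2 × 0.035) = 2.58 Myr.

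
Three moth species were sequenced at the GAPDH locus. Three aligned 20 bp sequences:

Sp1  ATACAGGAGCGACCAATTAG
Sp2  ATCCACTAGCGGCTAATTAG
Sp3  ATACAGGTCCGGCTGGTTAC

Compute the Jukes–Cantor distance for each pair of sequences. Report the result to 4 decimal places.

d(Sp1,Sp2) = 0.3041, d(Sp1,Sp3) = 0.4715, d(Sp2,Sp3) = 0.5716

Sp1–Sp2: 5/20 sites differ → p = 0.25, d = −0.75 ln(1 − 0.333333) = 0.304098 ≈ 0.3041.
Sp1–Sp3: 7/20 sites differ → p = 0.35, d = −0.75 ln(1 − 0.466667) = 0.471457 ≈ 0.4715.
Sp2–Sp3: 8/20 sites differ → p = 0.4, d = −0.75 ln(1 − 0.533333) = 0.571605 ≈ 0.5716.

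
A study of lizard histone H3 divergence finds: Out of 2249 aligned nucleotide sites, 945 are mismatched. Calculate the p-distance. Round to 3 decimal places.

0.420

p = 945/2249 = 0.420186… ≈ 0.420 (to 3 d.p.).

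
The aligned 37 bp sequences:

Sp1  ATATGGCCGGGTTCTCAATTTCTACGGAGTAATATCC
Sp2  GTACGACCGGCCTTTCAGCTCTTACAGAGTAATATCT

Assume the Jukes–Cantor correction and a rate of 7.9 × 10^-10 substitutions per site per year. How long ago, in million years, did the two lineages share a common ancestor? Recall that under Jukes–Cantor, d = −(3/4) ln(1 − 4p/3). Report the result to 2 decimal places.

The sequences differ at 12 of 37 sites, so p = 12/37 ≈ 0.324324.
d = −(3/4) ln(1 − 4p/3) = −0.75 ln(1 − 0.432432) = −0.75 ln(0.567568)
  = −0.75 × (-0.566395) = 0.424796 substitutions/site.
Under a molecular clock d = 2μt, so t = d/(2μ) = 0.424796 / (2 × 7.9 × 10^-10) = 268.86 million years.

268.86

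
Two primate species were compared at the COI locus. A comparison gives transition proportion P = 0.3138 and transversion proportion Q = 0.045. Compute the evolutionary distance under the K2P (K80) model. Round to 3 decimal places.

Under the Kimura two-parameter model, d = −½ ln(1 − 2P − Q) − ¼ ln(1 − 2Q).
1 − 2P − Q = 0.3274, giving −½ ln(0.3274) = 0.558286.
1 − 2Q = 0.91, giving −¼ ln(0.91) = 0.023578.
d = 0.558286 + 0.023578 = 0.581864.

0.582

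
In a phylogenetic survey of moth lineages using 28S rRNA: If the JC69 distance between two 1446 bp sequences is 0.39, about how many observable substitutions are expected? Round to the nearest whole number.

Invert JC69: p = (3/4)(1 − e^(−4d/3)) = 0.75 × (1 − e^(-0.52)) = 0.75 × (1 − 0.594521) = 0.304109.
Expected differing sites = pL ≈ 0.304109 × 1446 = 439.741614 ≈ 440.

440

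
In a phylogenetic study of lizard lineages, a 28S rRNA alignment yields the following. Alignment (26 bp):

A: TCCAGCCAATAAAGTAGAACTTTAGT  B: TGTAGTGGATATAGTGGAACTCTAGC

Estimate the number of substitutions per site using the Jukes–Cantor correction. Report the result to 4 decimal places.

The sequences differ at 9 of 26 sites (2, 3, 6, 7, 8, 12, 16, 22, 26), so p = 9/26 ≈ 0.346154.
d = −(3/4) ln(1 − 4p/3) = −0.75 ln(1 − 0.461539) = −0.75 ln(0.538461)
  = −0.75 × (-0.619040) = 0.464280 substitutions/site.

0.4643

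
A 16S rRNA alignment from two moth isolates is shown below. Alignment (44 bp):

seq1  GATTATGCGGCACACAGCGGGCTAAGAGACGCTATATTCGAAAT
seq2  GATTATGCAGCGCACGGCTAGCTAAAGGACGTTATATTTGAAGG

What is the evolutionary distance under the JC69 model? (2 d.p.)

0.30

The sequences differ at 11 of 44 sites, so p = 11/44 = 0.25.
d = −(3/4) ln(1 − 4p/3) = −0.75 ln(1 − 0.333333) = −0.75 ln(0.666667)
  = −0.75 × (-0.405465) = 0.304099 substitutions/site.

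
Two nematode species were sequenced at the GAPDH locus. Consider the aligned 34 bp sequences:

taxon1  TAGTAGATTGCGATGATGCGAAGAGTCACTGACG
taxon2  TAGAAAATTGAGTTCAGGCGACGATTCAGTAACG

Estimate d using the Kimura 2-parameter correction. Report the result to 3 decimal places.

Of 34 sites, 2 differences are transitions and 8 are transversions, so P = 2/34 ≈ 0.058824 and Q = 8/34 ≈ 0.235294.
Under the Kimura two-parameter model, d = −½ ln(1 − 2P − Q) − ¼ ln(1 − 2Q).
1 − 2P − Q = 0.647058, giving −½ ln(0.647058) = 0.217660.
1 − 2Q = 0.529412, giving −¼ ln(0.529412) = 0.158997.
d = 0.217660 + 0.158997 = 0.376657.

0.377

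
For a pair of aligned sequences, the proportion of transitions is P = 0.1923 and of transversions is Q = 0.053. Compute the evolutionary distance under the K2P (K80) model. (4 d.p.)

0.3158

Under the Kimura two-parameter model, d = −½ ln(1 − 2P − Q) − ¼ ln(1 − 2Q).
1 − 2P − Q = 0.5624, giving −½ ln(0.5624) = 0.287771.
1 − 2Q = 0.894, giving −¼ ln(0.894) = 0.028012.
d = 0.287771 + 0.028012 = 0.315783.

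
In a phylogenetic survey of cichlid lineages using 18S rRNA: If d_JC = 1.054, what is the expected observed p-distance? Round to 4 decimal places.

p = (3/4)(1 − e^(−4d/3)) = 0.75 × (1 − e^(-1.405333)) = 0.75 × (1 − 0.245285) = 0.566036.

0.5660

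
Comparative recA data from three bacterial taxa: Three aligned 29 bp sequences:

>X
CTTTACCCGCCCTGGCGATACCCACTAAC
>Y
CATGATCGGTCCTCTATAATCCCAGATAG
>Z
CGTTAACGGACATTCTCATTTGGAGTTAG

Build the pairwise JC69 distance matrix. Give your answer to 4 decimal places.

d(X,Y) = 0.8776, d(X,Z) = 0.9978, d(Y,Z) = 0.7739

X–Y: 15/29 sites differ → p ≈ 0.517241, d = −0.75 ln(1 − 0.689655) = 0.877553 ≈ 0.8776.
X–Z: 16/29 sites differ → p ≈ 0.551724, d = −0.75 ln(1 − 0.735632) = 0.997810 ≈ 0.9978.
Y–Z: 14/29 sites differ → p ≈ 0.482759, d = −0.75 ln(1 − 0.643679) = 0.773942 ≈ 0.7739.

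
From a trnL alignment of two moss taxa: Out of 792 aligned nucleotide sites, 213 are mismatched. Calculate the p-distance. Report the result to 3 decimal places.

p = 213/792 = 0.268939… ≈ 0.269 (to 3 d.p.).

0.269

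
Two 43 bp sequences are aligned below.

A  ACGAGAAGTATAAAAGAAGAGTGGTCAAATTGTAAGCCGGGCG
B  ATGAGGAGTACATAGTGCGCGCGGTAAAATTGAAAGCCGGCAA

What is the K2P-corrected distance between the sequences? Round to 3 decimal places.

Of 43 sites, 7 differences are transitions and 8 are transversions, so P = 7/43 ≈ 0.162791 and Q = 8/43 ≈ 0.186047.
Under the Kimura two-parameter model, d = −½ ln(1 − 2P − Q) − ¼ ln(1 − 2Q).
1 − 2P − Q = 0.488371, giving −½ ln(0.488371) = 0.358340.
1 − 2Q = 0.627906, giving −¼ ln(0.627906) = 0.116341.
d = 0.358340 + 0.116341 = 0.474681.

0.475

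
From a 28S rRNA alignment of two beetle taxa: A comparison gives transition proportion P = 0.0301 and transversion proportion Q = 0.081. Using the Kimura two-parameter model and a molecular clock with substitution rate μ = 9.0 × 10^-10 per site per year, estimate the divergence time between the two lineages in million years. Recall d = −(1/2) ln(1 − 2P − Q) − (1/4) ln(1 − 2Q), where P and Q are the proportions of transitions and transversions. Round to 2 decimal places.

66.83

Under the Kimura two-parameter model, d = −½ ln(1 − 2P − Q) − ¼ ln(1 − 2Q).
1 − 2P − Q = 0.8588, giving −½ ln(0.8588) = 0.076110.
1 − 2Q = 0.838, giving −¼ ln(0.838) = 0.044184.
d = 0.076110 + 0.044184 = 0.120294.
Under a molecular clock d = 2μt, so t = d/(2μ) = 0.120294 / (2 × 9.0 × 10^-10) = 66.83 million years.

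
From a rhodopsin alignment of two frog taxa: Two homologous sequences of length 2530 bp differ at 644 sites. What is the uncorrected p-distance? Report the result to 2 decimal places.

p = 644/2530 = 0.254545… ≈ 0.25 (to 2 d.p.).

0.25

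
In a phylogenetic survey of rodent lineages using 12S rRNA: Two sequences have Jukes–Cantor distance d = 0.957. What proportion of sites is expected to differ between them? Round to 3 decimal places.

p = (3/4)(1 − e^(−4d/3)) = 0.75 × (1 − e^(-1.276)) = 0.75 × (1 − 0.279152) = 0.540636.

0.541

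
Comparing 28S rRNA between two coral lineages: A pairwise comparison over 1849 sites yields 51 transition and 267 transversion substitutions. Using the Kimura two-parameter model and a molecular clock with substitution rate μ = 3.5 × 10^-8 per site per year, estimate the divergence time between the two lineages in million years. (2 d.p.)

2.81

P = 51/1849 ≈ 0.027582 and Q = 267/1849 ≈ 0.144402.
Under the Kimura two-parameter model, d = −½ ln(1 − 2P − Q) − ¼ ln(1 − 2Q).
1 − 2P − Q = 0.800434, giving −½ ln(0.800434) = 0.111301.
1 − 2Q = 0.711196, giving −¼ ln(0.711196) = 0.085202.
d = 0.111301 + 0.085202 = 0.196503.
Under a molecular clock d = 2μt, so t = d/(2μ) = 0.196503 / (2 × 3.5 × 10^-8) = 2.81 million years.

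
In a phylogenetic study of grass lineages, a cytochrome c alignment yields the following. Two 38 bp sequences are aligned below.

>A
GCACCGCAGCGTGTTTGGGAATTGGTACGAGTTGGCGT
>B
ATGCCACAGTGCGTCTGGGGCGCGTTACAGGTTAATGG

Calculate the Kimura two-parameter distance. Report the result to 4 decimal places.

Of 38 sites, 14 differences are transitions and 4 are transversions, so P = 14/38 ≈ 0.368421 and Q = 4/38 ≈ 0.105263.
Under the Kimura two-parameter model, d = −½ ln(1 − 2P − Q) − ¼ ln(1 − 2Q).
1 − 2P − Q = 0.157895, giving −½ ln(0.157895) = 0.922913.
1 − 2Q = 0.789474, giving −¼ ln(0.789474) = 0.059097.
d = 0.922913 + 0.059097 = 0.982010.

0.9820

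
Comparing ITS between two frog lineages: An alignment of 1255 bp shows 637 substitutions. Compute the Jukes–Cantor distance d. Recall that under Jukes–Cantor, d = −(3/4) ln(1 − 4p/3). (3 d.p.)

p = 637/1255 ≈ 0.50757.
d = −(3/4) ln(1 − 4p/3) = −0.75 ln(1 − 0.67676) = −0.75 ln(0.32324)
  = −0.75 × (-1.129360) = 0.847020 substitutions/site.

0.847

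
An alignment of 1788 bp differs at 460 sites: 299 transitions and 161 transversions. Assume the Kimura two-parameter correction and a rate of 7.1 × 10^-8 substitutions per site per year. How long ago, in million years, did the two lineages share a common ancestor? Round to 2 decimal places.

2.30

P = 299/1788 ≈ 0.167226 and Q = 161/1788 ≈ 0.090045.
Under the Kimura two-parameter model, d = −½ ln(1 − 2P − Q) − ¼ ln(1 − 2Q).
1 − 2P − Q = 0.575503, giving −½ ln(0.575503) = 0.276255.
1 − 2Q = 0.81991, giving −¼ ln(0.81991) = 0.049640.
d = 0.276255 + 0.049640 = 0.325895.
Under a molecular clock d = 2μt, so t = d/(2μ) = 0.325895 / (2 × 7.1 × 10^-8) = 2.30 million years.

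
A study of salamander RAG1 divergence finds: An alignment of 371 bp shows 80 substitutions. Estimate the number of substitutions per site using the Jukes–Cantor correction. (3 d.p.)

0.254

p = 80/371 ≈ 0.215633.
d = −(3/4) ln(1 − 4p/3) = −0.75 ln(1 − 0.287511) = −0.75 ln(0.712489)
  = −0.75 × (-0.338991) = 0.254243 substitutions/site.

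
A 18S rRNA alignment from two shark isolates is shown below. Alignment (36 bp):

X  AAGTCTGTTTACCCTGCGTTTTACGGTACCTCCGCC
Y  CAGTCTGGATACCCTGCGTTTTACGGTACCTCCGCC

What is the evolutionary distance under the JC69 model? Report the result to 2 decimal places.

0.09

The sequences differ at 3 of 36 sites (1, 8, 9), so p = 3/36 ≈ 0.083333.
d = −(3/4) ln(1 − 4p/3) = −0.75 ln(1 − 0.111111) = −0.75 ln(0.888889)
  = −0.75 × (-0.117783) = 0.088337 substitutions/site.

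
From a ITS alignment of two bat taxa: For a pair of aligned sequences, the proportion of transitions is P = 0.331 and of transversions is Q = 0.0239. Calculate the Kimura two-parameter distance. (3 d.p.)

0.591

Under the Kimura two-parameter model, d = −½ ln(1 − 2P − Q) − ¼ ln(1 − 2Q).
1 − 2P − Q = 0.3141, giving −½ ln(0.3141) = 0.579022.
1 − 2Q = 0.9522, giving −¼ ln(0.9522) = 0.012245.
d = 0.579022 + 0.012245 = 0.591267.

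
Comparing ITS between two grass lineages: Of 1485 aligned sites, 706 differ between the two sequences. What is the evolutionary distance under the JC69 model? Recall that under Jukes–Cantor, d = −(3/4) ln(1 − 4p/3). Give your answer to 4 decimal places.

0.7536

p = 706/1485 ≈ 0.475421.
d = −(3/4) ln(1 − 4p/3) = −0.75 ln(1 − 0.633895) = −0.75 ln(0.366105)
  = −0.75 × (-1.004835) = 0.753626 substitutions/site.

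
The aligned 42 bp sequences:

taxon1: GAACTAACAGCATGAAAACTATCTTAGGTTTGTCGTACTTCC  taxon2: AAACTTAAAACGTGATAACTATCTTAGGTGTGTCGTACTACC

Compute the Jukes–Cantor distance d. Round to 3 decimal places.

0.220

The sequences differ at 8 of 42 sites (1, 6, 8, 10, 12, 16, 30, 40), so p = 8/42 ≈ 0.190476.
d = −(3/4) ln(1 − 4p/3) = −0.75 ln(1 − 0.253968) = −0.75 ln(0.746032)
  = −0.75 × (-0.292987) = 0.219740 substitutions/site.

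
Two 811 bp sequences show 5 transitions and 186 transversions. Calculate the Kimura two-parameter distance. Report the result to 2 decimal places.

P = 5/811 ≈ 0.006165 and Q = 186/811 ≈ 0.229346.
Under the Kimura two-parameter model, d = −½ ln(1 − 2P − Q) − ¼ ln(1 − 2Q).
1 − 2P − Q = 0.758324, giving −½ ln(0.758324) = 0.138322.
1 − 2Q = 0.541308, giving −¼ ln(0.541308) = 0.153442.
d = 0.138322 + 0.153442 = 0.291764.

0.29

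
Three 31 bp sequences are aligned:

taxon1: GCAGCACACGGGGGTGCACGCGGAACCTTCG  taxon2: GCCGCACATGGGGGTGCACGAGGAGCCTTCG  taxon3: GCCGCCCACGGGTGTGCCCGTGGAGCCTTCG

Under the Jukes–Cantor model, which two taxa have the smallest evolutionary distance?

taxon1–taxon2: 4/31 differ, p = 0.129, d = 0.142.
taxon1–taxon3: 6/31 differ, p = 0.194, d = 0.224.
taxon2–taxon3: 5/31 differ, p = 0.161, d = 0.182.
The smallest distance is between taxon1 and taxon2.

taxon1 and taxon2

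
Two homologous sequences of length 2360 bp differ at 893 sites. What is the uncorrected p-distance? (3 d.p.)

0.378

p = 893/2360 = 0.378389… ≈ 0.378 (to 3 d.p.).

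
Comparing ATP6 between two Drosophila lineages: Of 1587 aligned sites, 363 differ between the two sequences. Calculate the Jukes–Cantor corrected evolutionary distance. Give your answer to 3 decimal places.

0.273

p = 363/1587 ≈ 0.228733.
d = −(3/4) ln(1 − 4p/3) = −0.75 ln(1 − 0.304977) = −0.75 ln(0.695023)
  = −0.75 × (-0.363810) = 0.272858 substitutions/site.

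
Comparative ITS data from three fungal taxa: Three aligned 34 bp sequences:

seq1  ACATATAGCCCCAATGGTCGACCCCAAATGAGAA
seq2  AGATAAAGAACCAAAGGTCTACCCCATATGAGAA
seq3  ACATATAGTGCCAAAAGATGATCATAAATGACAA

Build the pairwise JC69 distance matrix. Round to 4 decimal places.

seq1–seq2: 7/34 sites differ → p ≈ 0.205882, d = −0.75 ln(1 − 0.274509) = 0.240680 ≈ 0.2407.
seq1–seq3: 10/34 sites differ → p ≈ 0.294118, d = −0.75 ln(1 − 0.392157) = 0.373379 ≈ 0.3734.
seq2–seq3: 13/34 sites differ → p ≈ 0.382353, d = −0.75 ln(1 − 0.509804) = 0.534712 ≈ 0.5347.

d(seq1,seq2) = 0.2407, d(seq1,seq3) = 0.3734, d(seq2,seq3) = 0.5347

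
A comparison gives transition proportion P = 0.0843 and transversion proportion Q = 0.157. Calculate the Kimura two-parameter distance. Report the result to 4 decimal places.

0.2912

Under the Kimura two-parameter model, d = −½ ln(1 − 2P − Q) − ¼ ln(1 − 2Q).
1 − 2P − Q = 0.6744, giving −½ ln(0.6744) = 0.196966.
1 − 2Q = 0.686, giving −¼ ln(0.686) = 0.094219.
d = 0.196966 + 0.094219 = 0.291185.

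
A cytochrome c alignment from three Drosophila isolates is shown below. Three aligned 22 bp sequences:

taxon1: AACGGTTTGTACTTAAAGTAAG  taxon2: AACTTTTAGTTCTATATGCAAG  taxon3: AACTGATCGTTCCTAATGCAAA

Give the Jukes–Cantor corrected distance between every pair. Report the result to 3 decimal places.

taxon1–taxon2: 8/22 sites differ → p ≈ 0.363636, d = −0.75 ln(1 − 0.484848) = 0.497470 ≈ 0.497.
taxon1–taxon3: 8/22 sites differ → p ≈ 0.363636, d = −0.75 ln(1 − 0.484848) = 0.497470 ≈ 0.497.
taxon2–taxon3: 7/22 sites differ → p ≈ 0.318182, d = −0.75 ln(1 − 0.424243) = 0.414052 ≈ 0.414.

d(taxon1,taxon2) = 0.497, d(taxon1,taxon3) = 0.497, d(taxon2,taxon3) = 0.414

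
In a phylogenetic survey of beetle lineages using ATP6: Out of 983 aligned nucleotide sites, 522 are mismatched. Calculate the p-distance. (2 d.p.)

p = 522/983 = 0.531027… ≈ 0.53 (to 2 d.p.).

0.53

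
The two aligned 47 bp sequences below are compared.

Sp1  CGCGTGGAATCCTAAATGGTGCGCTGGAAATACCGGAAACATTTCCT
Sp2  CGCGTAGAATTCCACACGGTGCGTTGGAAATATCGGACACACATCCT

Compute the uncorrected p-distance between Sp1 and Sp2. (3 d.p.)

The sequences differ at 10 of 47 positions (sites 6, 11, 13, 15, 17, 24, 33, 38, 42, 43).
p = 10/47 = 0.212765… ≈ 0.213 (to 3 d.p.).

0.213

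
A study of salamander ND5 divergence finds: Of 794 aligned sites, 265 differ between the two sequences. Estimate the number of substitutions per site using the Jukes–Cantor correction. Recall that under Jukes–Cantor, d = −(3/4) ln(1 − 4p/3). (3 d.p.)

0.442

p = 265/794 ≈ 0.333753.
d = −(3/4) ln(1 − 4p/3) = −0.75 ln(1 − 0.445004) = −0.75 ln(0.554996)
  = −0.75 × (-0.588794) = 0.441596 substitutions/site.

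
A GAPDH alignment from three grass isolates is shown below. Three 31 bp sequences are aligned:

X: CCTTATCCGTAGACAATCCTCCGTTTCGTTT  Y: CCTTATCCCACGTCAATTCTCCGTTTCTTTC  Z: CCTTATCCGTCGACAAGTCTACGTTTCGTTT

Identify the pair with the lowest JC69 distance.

X and Z

X–Y: 7/31 differ, p = 0.226, d = 0.269.
X–Z: 4/31 differ, p = 0.129, d = 0.142.
Y–Z: 7/31 differ, p = 0.226, d = 0.269.
The smallest distance is between X and Z.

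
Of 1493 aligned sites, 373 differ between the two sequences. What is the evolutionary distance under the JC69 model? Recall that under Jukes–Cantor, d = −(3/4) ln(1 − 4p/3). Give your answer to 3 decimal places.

0.304

p = 373/1493 ≈ 0.249833.
d = −(3/4) ln(1 − 4p/3) = −0.75 ln(1 − 0.333111) = −0.75 ln(0.666889)
  = −0.75 × (-0.405132) = 0.303849 substitutions/site.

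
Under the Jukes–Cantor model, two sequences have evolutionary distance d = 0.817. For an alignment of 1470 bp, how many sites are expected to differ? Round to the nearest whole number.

Invert JC69: p = (3/4)(1 − e^(−4d/3)) = 0.75 × (1 − e^(-1.089333)) = 0.75 × (1 − 0.336441) = 0.497669.
Expected differing sites = pL ≈ 0.497669 × 1470 = 731.57343 ≈ 732.

732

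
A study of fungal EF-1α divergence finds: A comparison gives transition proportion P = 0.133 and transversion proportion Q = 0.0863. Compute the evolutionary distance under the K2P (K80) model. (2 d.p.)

Under the Kimura two-parameter model, d = −½ ln(1 − 2P − Q) − ¼ ln(1 − 2Q).
1 − 2P − Q = 0.6477, giving −½ ln(0.6477) = 0.217164.
1 − 2Q = 0.8274, giving −¼ ln(0.8274) = 0.047367.
d = 0.217164 + 0.047367 = 0.264531.

0.26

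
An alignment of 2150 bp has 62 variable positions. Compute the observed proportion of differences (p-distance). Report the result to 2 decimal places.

0.03

p = 62/2150 = 0.028837… ≈ 0.03 (to 2 d.p.).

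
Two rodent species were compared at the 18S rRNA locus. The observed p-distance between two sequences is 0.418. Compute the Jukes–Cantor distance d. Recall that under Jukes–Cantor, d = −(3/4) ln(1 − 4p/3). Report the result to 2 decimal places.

0.61

d = −(3/4) ln(1 − 4p/3) = −0.75 ln(1 − 0.557333) = −0.75 ln(0.442667)
  = −0.75 × (-0.814937) = 0.611203 substitutions/site.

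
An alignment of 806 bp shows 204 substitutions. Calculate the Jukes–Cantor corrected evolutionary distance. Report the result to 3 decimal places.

p = 204/806 ≈ 0.253102.
d = −(3/4) ln(1 − 4p/3) = −0.75 ln(1 − 0.337469) = −0.75 ln(0.662531)
  = −0.75 × (-0.411688) = 0.308766 substitutions/site.

0.309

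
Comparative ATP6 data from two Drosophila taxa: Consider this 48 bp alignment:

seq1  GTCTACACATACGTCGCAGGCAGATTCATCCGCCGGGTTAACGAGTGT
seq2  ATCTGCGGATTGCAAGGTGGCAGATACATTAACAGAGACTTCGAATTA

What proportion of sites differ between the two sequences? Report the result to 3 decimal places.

0.500

The sequences differ at 24 of 48 positions.
p = 24/48 = 0.500.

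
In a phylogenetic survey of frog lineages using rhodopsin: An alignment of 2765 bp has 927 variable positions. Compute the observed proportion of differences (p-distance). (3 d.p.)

p = 927/2765 = 0.335262… ≈ 0.335 (to 3 d.p.).

0.335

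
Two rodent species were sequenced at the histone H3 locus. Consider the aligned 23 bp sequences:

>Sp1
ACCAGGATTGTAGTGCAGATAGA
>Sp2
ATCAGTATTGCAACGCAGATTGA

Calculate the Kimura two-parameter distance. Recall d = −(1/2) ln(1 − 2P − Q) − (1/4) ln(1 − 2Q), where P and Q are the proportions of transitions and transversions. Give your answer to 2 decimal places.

Of 23 sites, 4 differences are transitions and 2 are transversions, so P = 4/23 ≈ 0.173913 and Q = 2/23 ≈ 0.086957.
Under the Kimura two-parameter model, d = −½ ln(1 − 2P − Q) − ¼ ln(1 − 2Q).
1 − 2P − Q = 0.565217, giving −½ ln(0.565217) = 0.285273.
1 − 2Q = 0.826086, giving −¼ ln(0.826086) = 0.047764.
d = 0.285273 + 0.047764 = 0.333037.

0.33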